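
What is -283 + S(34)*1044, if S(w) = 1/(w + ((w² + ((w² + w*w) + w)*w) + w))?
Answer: -1909880/6749 ≈ -282.99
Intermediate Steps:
S(w) = 1/(w² + 2*w + w*(w + 2*w²)) (S(w) = 1/(w + ((w² + ((w² + w²) + w)*w) + w)) = 1/(w + ((w² + (2*w² + w)*w) + w)) = 1/(w + ((w² + (w + 2*w²)*w) + w)) = 1/(w + ((w² + w*(w + 2*w²)) + w)) = 1/(w + (w + w² + w*(w + 2*w²))) = 1/(w² + 2*w + w*(w + 2*w²)))
-283 + S(34)*1044 = -283 + ((½)/(34*(1 + 34 + 34²)))*1044 = -283 + ((½)*(1/34)/(1 + 34 + 1156))*1044 = -283 + ((½)*(1/34)/1191)*1044 = -283 + ((½)*(1/34)*(1/1191))*1044 = -283 + (1/80988)*1044 = -283 + 87/6749 = -1909880/6749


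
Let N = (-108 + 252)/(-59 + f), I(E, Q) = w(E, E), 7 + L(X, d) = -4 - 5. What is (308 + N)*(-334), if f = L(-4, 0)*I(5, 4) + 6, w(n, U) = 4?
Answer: -1331992/13 ≈ -1.0246e+5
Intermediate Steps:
L(X, d) = -16 (L(X, d) = -7 + (-4 - 5) = -7 - 9 = -16)
I(E, Q) = 4
f = -58 (f = -16*4 + 6 = -64 + 6 = -58)
N = -16/13 (N = (-108 + 252)/(-59 - 58) = 144/(-117) = 144*(-1/117) = -16/13 ≈ -1.2308)
(308 + N)*(-334) = (308 - 16/13)*(-334) = (3988/13)*(-334) = -1331992/13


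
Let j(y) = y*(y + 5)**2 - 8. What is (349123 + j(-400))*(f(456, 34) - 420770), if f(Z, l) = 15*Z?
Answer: 25688862128050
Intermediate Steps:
j(y) = -8 + y*(5 + y)**2 (j(y) = y*(5 + y)**2 - 8 = -8 + y*(5 + y)**2)
(349123 + j(-400))*(f(456, 34) - 420770) = (349123 + (-8 - 400*(5 - 400)**2))*(15*456 - 420770) = (349123 + (-8 - 400*(-395)**2))*(6840 - 420770) = (349123 + (-8 - 400*156025))*(-413930) = (349123 + (-8 - 62410000))*(-413930) = (349123 - 62410008)*(-413930) = -62060885*(-413930) = 25688862128050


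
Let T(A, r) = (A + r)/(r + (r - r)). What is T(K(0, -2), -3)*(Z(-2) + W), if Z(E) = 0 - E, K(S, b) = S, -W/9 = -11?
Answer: 101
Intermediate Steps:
W = 99 (W = -9*(-11) = 99)
T(A, r) = (A + r)/r (T(A, r) = (A + r)/(r + 0) = (A + r)/r)
Z(E) = -E
T(K(0, -2), -3)*(Z(-2) + W) = ((0 - 3)/(-3))*(-1*(-2) + 99) = (-⅓*(-3))*(2 + 99) = 1*101 = 101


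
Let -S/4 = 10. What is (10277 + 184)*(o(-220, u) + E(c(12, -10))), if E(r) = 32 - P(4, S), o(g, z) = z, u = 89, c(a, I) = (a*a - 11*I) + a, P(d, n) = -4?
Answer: 1307625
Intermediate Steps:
S = -40 (S = -4*10 = -40)
c(a, I) = a + a² - 11*I (c(a, I) = (a² - 11*I) + a = a + a² - 11*I)
E(r) = 36 (E(r) = 32 - 1*(-4) = 32 + 4 = 36)
(10277 + 184)*(o(-220, u) + E(c(12, -10))) = (10277 + 184)*(89 + 36) = 10461*125 = 1307625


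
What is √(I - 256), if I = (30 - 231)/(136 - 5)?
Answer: I*√4419547/131 ≈ 16.048*I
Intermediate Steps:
I = -201/131 ≈ -1.5344
√(I - 256) = √(-201/131 - 256) = √(-33737/131) = I*√4419547/131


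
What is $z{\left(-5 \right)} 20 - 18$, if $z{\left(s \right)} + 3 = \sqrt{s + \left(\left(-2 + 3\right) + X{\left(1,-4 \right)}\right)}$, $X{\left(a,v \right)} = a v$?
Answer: $-78 + 40 i \sqrt{2} \approx -78.0 + 56.569 i$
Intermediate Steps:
$z{\left(s \right)} = -3 + \sqrt{-3 + s}$ ($z{\left(s \right)} = -3 + \sqrt{s + \left(\left(-2 + 3\right) + 1 \left(-4\right)\right)} = -3 + \sqrt{s + \left(1 - 4\right)} = -3 + \sqrt{s - 3} = -3 + \sqrt{-3 + s}$)
$z{\left(-5 \right)} 20 - 18 = \left(-3 + \sqrt{-3 - 5}\right) 20 - 18 = \left(-3 + \sqrt{-8}\right) 20 - 18 = \left(-3 + 2 i \sqrt{2}\right) 20 - 18 = \left(-60 + 40 i \sqrt{2}\right) - 18 = -78 + 40 i \sqrt{2}$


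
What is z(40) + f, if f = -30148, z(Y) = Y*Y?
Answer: -28548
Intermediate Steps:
z(Y) = Y²
z(40) + f = 40² - 30148 = 1600 - 30148 = -28548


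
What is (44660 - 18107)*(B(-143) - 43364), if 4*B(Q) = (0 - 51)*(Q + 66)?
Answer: -4501503537/4 ≈ -1.1254e+9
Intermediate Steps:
B(Q) = -1683/2 - 51*Q/4 (B(Q) = ((0 - 51)*(Q + 66))/4 = (-51*(66 + Q))/4 = (-3366 - 51*Q)/4 = -1683/2 - 51*Q/4)
(44660 - 18107)*(B(-143) - 43364) = (44660 - 18107)*((-1683/2 - 51/4*(-143)) - 43364) = 26553*((-1683/2 + 7293/4) - 43364) = 26553*(3927/4 - 43364) = 26553*(-169529/4) = -4501503537/4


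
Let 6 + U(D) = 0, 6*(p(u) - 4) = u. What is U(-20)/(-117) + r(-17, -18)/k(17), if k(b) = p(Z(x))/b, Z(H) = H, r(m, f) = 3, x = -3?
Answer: 3992/273 ≈ 14.623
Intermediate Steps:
p(u) = 4 + u/6
k(b) = 7/(2*b) (k(b) = (4 + (1/6)*(-3))/b = (4 - 1/2)/b = 7/(2*b))
U(D) = -6 (U(D) = -6 + 0 = -6)
U(-20)/(-117) + r(-17, -18)/k(17) = -6/(-117) + 3/(((7/2)/17)) = -6*(-1/117) + 3/(((7/2)*(1/17))) = 2/39 + 3/(7/34) = 2/39 + 3*(34/7) = 2/39 + 102/7 = 3992/273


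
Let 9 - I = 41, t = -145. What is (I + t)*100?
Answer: -17700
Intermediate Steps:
I = -32 (I = 9 - 1*41 = 9 - 41 = -32)
(I + t)*100 = (-32 - 145)*100 = -177*100 = -17700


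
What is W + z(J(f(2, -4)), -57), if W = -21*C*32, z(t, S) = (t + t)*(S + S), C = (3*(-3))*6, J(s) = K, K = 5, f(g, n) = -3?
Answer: 35148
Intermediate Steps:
J(s) = 5
C = -54 (C = -9*6 = -54)
z(t, S) = 4*S*t (z(t, S) = (2*t)*(2*S) = 4*S*t)
W = 36288 (W = -21*(-54)*32 = 1134*32 = 36288)
W + z(J(f(2, -4)), -57) = 36288 + 4*(-57)*5 = 36288 - 1140 = 35148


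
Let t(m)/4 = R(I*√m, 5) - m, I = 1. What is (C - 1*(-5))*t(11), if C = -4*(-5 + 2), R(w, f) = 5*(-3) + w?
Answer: -1768 + 68*√11 ≈ -1542.5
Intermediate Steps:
R(w, f) = -15 + w
t(m) = -60 - 4*m + 4*√m (t(m) = 4*((-15 + 1*√m) - m) = 4*((-15 + √m) - m) = 4*(-15 + √m - m) = -60 - 4*m + 4*√m)
C = 12 (C = -4*(-3) = 12)
(C - 1*(-5))*t(11) = (12 - 1*(-5))*(-60 - 4*11 + 4*√11) = (12 + 5)*(-60 - 44 + 4*√11) = 17*(-104 + 4*√11) = -1768 + 68*√11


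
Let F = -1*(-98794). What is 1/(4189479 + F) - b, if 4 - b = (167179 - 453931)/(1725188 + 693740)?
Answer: -2670110185359/648313976959 ≈ -4.1185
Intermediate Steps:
b = 622654/151183 (b = 4 - (167179 - 453931)/(1725188 + 693740) = 4 - (-286752)/2418928 = 4 - 1*(-17922/151183) = 4 + 17922/151183 = 622654/151183 ≈ 4.1185)
F = 98794
1/(4189479 + F) - b = 1/(4189479 + 98794) - 1*622654/151183 = 1/4288273 - 622654/151183 = -2670110185359/648313976959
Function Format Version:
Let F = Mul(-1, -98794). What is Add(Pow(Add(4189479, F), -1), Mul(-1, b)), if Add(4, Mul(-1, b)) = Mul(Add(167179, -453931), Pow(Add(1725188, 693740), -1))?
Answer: Rational(-2670110185359, 648313976959) ≈ -4.1185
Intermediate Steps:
b = Rational(622654, 151183) (b = Add(4, Mul(-1, Mul(Add(167179, -453931), Pow(Add(1725188, 693740), -1)))) = Add(4, Mul(-1, Mul(-286752, Pow(2418928, -1)))) = Add(4, Mul(-1, Mul(-286752, Rational(1, 2418928)))) = Add(4, Mul(-1, Rational(-17922, 151183))) = Add(4, Rational(17922, 151183)) = Rational(622654, 151183) ≈ 4.1185)
F = 98794
Add(Pow(Add(4189479, F), -1), Mul(-1, b)) = Add(Pow(Add(4189479, 98794), -1), Mul(-1, Rational(622654, 151183))) = Add(Pow(4288273, -1), Rational(-622654, 151183)) = Add(Rational(1, 4288273), Rational(-622654, 151183)) = Rational(-2670110185359, 648313976959)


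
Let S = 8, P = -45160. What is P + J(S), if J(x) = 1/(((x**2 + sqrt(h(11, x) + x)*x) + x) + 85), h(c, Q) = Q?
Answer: -8535239/189 ≈ -45160.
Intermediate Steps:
J(x) = 1/(85 + x + x**2 + sqrt(2)*x**(3/2)) (J(x) = 1/(((x**2 + sqrt(x + x)*x) + x) + 85) = 1/(((x**2 + sqrt(2*x)*x) + x) + 85) = 1/(((x**2 + (sqrt(2)*sqrt(x))*x) + x) + 85) = 1/(((x**2 + sqrt(2)*x**(3/2)) + x) + 85) = 1/((x + x**2 + sqrt(2)*x**(3/2)) + 85) = 1/(85 + x + x**2 + sqrt(2)*x**(3/2)))
P + J(S) = -45160 + 1/(85 + 8 + 8**2 + sqrt(2)*8**(3/2)) = -45160 + 1/(85 + 8 + 64 + sqrt(2)*(16*sqrt(2))) = -45160 + 1/(85 + 8 + 64 + 32) = -45160 + 1/189 = -8535239/189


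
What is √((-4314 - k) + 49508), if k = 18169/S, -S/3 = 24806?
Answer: √250287474193098/74418 ≈ 212.59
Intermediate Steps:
S = -74418 (S = -3*24806 = -74418)
k = -18169/74418 (k = 18169/(-74418) = 18169*(-1/74418) = -18169/74418 ≈ -0.24415)
√((-4314 - k) + 49508) = √((-4314 - 1*(-18169/74418)) + 49508) = √((-4314 + 18169/74418) + 49508) = √(-321021083/74418 + 49508) = √(3363265261/74418) = √250287474193098/74418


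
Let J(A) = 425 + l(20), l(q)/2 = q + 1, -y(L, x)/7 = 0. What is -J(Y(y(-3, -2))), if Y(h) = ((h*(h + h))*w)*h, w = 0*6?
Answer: -467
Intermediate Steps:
w = 0
y(L, x) = 0 (y(L, x) = -7*0 = 0)
l(q) = 2 + 2*q (l(q) = 2*(q + 1) = 2*(1 + q) = 2 + 2*q)
Y(h) = 0 (Y(h) = ((h*(h + h))*0)*h = ((h*(2*h))*0)*h = ((2*h**2)*0)*h = 0*h = 0)
J(A) = 467 (J(A) = 425 + (2 + 2*20) = 425 + (2 + 40) = 425 + 42 = 467)
-J(Y(y(-3, -2))) = -1*467 = -467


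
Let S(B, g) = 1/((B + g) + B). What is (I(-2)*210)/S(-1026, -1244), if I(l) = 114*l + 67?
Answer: 111437760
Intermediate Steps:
I(l) = 67 + 114*l
S(B, g) = 1/(g + 2*B)
(I(-2)*210)/S(-1026, -1244) = ((67 + 114*(-2))*210)/(1/(-1244 + 2*(-1026))) = ((67 - 228)*210)/(1/(-1244 - 2052)) = (-161*210)/(1/(-3296)) = -33810/(-1/3296) = -33810*(-3296) = 111437760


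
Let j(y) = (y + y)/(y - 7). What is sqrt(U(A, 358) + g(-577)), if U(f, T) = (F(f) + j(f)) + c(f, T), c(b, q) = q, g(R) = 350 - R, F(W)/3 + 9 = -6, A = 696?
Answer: 2*sqrt(147403282)/689 ≈ 35.242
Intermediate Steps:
F(W) = -45 (F(W) = -27 + 3*(-6) = -27 - 18 = -45)
j(y) = 2*y/(-7 + y) (j(y) = (2*y)/(-7 + y) = 2*y/(-7 + y))
U(f, T) = -45 + T + 2*f/(-7 + f) (U(f, T) = (-45 + 2*f/(-7 + f)) + T = -45 + T + 2*f/(-7 + f))
sqrt(U(A, 358) + g(-577)) = sqrt((2*696 + (-45 + 358)*(-7 + 696))/(-7 + 696) + (350 - 1*(-577))) = sqrt((1392 + 313*689)/689 + (350 + 577)) = sqrt((1392 + 215657)/689 + 927) = sqrt((1/689)*217049 + 927) = sqrt(217049/689 + 927) = sqrt(855752/689) = 2*sqrt(147403282)/689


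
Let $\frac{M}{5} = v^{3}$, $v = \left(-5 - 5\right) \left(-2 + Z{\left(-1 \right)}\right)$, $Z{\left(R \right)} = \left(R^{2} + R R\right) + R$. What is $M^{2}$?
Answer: $25000000$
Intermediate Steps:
$Z{\left(R \right)} = R + 2 R^{2}$ ($Z{\left(R \right)} = \left(R^{2} + R^{2}\right) + R = 2 R^{2} + R = R + 2 R^{2}$)
$v = 10$ ($v = \left(-5 - 5\right) \left(-2 - \left(1 + 2 \left(-1\right)\right)\right) = - 10 \left(-2 - \left(1 - 2\right)\right) = - 10 \left(-2 - -1\right) = - 10 \left(-2 + 1\right) = \left(-10\right) \left(-1\right) = 10$)
$M = 5000$ ($M = 5 \cdot 10^{3} = 5 \cdot 1000 = 5000$)
$M^{2} = 5000^{2} = 25000000$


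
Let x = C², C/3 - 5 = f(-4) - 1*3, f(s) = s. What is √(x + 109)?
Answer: √145 ≈ 12.042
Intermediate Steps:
C = -6 (C = 15 + 3*(-4 - 1*3) = 15 + 3*(-4 - 3) = 15 + 3*(-7) = 15 - 21 = -6)
x = 36 (x = (-6)² = 36)
√(x + 109) = √(36 + 109) = √145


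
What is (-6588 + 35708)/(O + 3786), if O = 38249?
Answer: 832/1201 ≈ 0.69276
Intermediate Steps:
(-6588 + 35708)/(O + 3786) = (-6588 + 35708)/(38249 + 3786) = 29120/42035 = 29120*(1/42035) = 832/1201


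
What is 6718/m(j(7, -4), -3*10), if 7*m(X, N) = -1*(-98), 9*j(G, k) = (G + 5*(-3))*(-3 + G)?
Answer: 3359/7 ≈ 479.86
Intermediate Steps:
j(G, k) = (-15 + G)*(-3 + G)/9 (j(G, k) = ((G + 5*(-3))*(-3 + G))/9 = ((G - 15)*(-3 + G))/9 = ((-15 + G)*(-3 + G))/9 = (-15 + G)*(-3 + G)/9)
m(X, N) = 14 (m(X, N) = (-1*(-98))/7 = (⅐)*98 = 14)
6718/m(j(7, -4), -3*10) = 6718/14 = 6718*(1/14) = 3359/7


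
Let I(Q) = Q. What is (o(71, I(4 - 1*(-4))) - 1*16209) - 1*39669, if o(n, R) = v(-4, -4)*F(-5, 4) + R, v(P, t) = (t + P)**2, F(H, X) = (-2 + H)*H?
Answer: -53630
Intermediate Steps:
F(H, X) = H*(-2 + H)
v(P, t) = (P + t)**2
o(n, R) = 2240 + R (o(n, R) = (-4 - 4)**2*(-5*(-2 - 5)) + R = (-8)**2*(-5*(-7)) + R = 64*35 + R = 2240 + R)
(o(71, I(4 - 1*(-4))) - 1*16209) - 1*39669 = ((2240 + (4 - 1*(-4))) - 1*16209) - 1*39669 = ((2240 + (4 + 4)) - 16209) - 39669 = ((2240 + 8) - 16209) - 39669 = (2248 - 16209) - 39669 = -13961 - 39669 = -53630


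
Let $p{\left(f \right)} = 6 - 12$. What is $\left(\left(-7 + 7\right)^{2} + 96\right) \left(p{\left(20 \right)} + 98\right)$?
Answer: $8832$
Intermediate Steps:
$p{\left(f \right)} = -6$ ($p{\left(f \right)} = 6 - 12 = -6$)
$\left(\left(-7 + 7\right)^{2} + 96\right) \left(p{\left(20 \right)} + 98\right) = \left(\left(-7 + 7\right)^{2} + 96\right) \left(-6 + 98\right) = \left(0^{2} + 96\right) 92 = \left(0 + 96\right) 92 = 96 \cdot 92 = 8832$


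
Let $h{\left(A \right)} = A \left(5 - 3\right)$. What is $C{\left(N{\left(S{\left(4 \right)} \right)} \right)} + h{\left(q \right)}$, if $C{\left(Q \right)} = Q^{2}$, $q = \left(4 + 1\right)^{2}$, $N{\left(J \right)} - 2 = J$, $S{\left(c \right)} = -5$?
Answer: $59$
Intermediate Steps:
$N{\left(J \right)} = 2 + J$
$q = 25$ ($q = 5^{2} = 25$)
$h{\left(A \right)} = 2 A$ ($h{\left(A \right)} = A 2 = 2 A$)
$C{\left(N{\left(S{\left(4 \right)} \right)} \right)} + h{\left(q \right)} = \left(2 - 5\right)^{2} + 2 \cdot 25 = \left(-3\right)^{2} + 50 = 9 + 50 = 59$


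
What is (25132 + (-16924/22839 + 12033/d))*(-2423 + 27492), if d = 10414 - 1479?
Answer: 128571931921459763/204066465 ≈ 6.3005e+8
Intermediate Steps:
d = 8935
(25132 + (-16924/22839 + 12033/d))*(-2423 + 27492) = (25132 + (-16924/22839 + 12033/8935))*(-2423 + 27492) = (25132 + (-16924*1/22839 + 12033*(1/8935)))*25069 = (25132 + (-16924/22839 + 12033/8935))*25069 = (25132 + 123605747/204066465)*25069 = (5128722004127/204066465)*25069 = 128571931921459763/204066465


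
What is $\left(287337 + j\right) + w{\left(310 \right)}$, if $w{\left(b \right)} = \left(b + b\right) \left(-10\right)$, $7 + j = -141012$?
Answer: $140118$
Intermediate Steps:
$j = -141019$ ($j = -7 - 141012 = -141019$)
$w{\left(b \right)} = - 20 b$ ($w{\left(b \right)} = 2 b \left(-10\right) = - 20 b$)
$\left(287337 + j\right) + w{\left(310 \right)} = \left(287337 - 141019\right) - 6200 = 146318 - 6200 = 140118$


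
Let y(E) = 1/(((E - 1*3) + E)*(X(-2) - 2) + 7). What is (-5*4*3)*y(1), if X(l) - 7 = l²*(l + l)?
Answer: -10/3 ≈ -3.3333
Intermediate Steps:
X(l) = 7 + 2*l³ (X(l) = 7 + l²*(l + l) = 7 + l²*(2*l) = 7 + 2*l³)
y(E) = 1/(40 - 22*E) (y(E) = 1/(((E - 1*3) + E)*((7 + 2*(-2)³) - 2) + 7) = 1/(((E - 3) + E)*((7 + 2*(-8)) - 2) + 7) = 1/(((-3 + E) + E)*((7 - 16) - 2) + 7) = 1/((-3 + 2*E)*(-9 - 2) + 7) = 1/((-3 + 2*E)*(-11) + 7) = 1/((33 - 22*E) + 7) = 1/(40 - 22*E))
(-5*4*3)*y(1) = (-5*4*3)*(1/(2*(20 - 11*1))) = (-20*3)*(1/(2*(20 - 11))) = -30/9 = -60*1/18 = -10/3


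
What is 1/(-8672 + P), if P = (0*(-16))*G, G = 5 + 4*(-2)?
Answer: -1/8672 ≈ -0.00011531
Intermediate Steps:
G = -3 (G = 5 - 8 = -3)
P = 0 (P = (0*(-16))*(-3) = 0*(-3) = 0)
1/(-8672 + P) = 1/(-8672 + 0) = 1/(-8672) = -1/8672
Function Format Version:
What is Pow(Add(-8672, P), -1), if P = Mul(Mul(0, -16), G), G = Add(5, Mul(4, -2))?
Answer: Rational(-1, 8672) ≈ -0.00011531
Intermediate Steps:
G = -3 (G = Add(5, -8) = -3)
P = 0 (P = Mul(Mul(0, -16), -3) = Mul(0, -3) = 0)
Pow(Add(-8672, P), -1) = Pow(Add(-8672, 0), -1) = Pow(-8672, -1) = Rational(-1, 8672)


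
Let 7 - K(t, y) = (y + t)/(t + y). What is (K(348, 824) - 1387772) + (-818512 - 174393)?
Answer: -2380671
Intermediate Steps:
K(t, y) = 6 (K(t, y) = 7 - (y + t)/(t + y) = 7 - (t + y)/(t + y) = 7 - 1*1 = 7 - 1 = 6)
(K(348, 824) - 1387772) + (-818512 - 174393) = (6 - 1387772) + (-818512 - 174393) = -1387766 - 992905 = -2380671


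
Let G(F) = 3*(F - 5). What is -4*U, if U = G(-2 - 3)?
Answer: 120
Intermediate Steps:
G(F) = -15 + 3*F (G(F) = 3*(-5 + F) = -15 + 3*F)
U = -30 (U = -15 + 3*(-2 - 3) = -15 + 3*(-5) = -15 - 15 = -30)
-4*U = -4*(-30) = 120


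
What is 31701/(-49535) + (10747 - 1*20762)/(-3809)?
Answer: 375343916/188678815 ≈ 1.9893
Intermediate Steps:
31701/(-49535) + (10747 - 1*20762)/(-3809) = 31701*(-1/49535) + (10747 - 20762)*(-1/3809) = -31701/49535 - 10015*(-1/3809) = -31701/49535 + 10015/3809 = 375343916/188678815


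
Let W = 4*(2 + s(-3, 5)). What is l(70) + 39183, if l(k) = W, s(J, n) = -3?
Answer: 39179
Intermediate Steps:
W = -4 (W = 4*(2 - 3) = 4*(-1) = -4)
l(k) = -4
l(70) + 39183 = -4 + 39183 = 39179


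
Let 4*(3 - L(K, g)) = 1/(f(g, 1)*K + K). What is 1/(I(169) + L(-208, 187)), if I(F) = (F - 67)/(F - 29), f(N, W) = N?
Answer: 5474560/20412323 ≈ 0.26820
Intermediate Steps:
I(F) = (-67 + F)/(-29 + F)
L(K, g) = 3 - 1/(4*(K + K*g)) (L(K, g) = 3 - 1/(4*(g*K + K)) = 3 - 1/(4*(K*g + K)) = 3 - 1/(4*(K + K*g)))
1/(I(169) + L(-208, 187)) = 1/((-67 + 169)/(-29 + 169) + (¼)*(-1 + 12*(-208) + 12*(-208)*187)/(-208*(1 + 187))) = 1/(102/140 + (¼)*(-1/208)*(-1 - 2496 - 466752)/188) = 1/((1/140)*102 + (¼)*(-1/208)*(1/188)*(-469249)) = 1/(51/70 + 469249/156416) = 1/(20412323/5474560) = 5474560/20412323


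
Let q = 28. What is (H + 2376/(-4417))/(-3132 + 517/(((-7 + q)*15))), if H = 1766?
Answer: -350912070/622205753 ≈ -0.56398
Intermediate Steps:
(H + 2376/(-4417))/(-3132 + 517/(((-7 + q)*15))) = (1766 + 2376/(-4417))/(-3132 + 517/(((-7 + 28)*15))) = (1766 + 2376*(-1/4417))/(-3132 + 517/((21*15))) = (1766 - 2376/4417)/(-3132 + 517/315) = 7798046/(4417*(-3132 + 517*(1/315))) = 7798046/(4417*(-3132 + 517/315)) = 7798046/(4417*(-986063/315)) = (7798046/4417)*(-315/986063) = -350912070/622205753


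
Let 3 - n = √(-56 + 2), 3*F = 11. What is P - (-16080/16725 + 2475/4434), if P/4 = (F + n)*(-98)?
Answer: -12918091177/4943910 + 1176*I*√6 ≈ -2612.9 + 2880.6*I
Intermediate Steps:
F = 11/3 (F = (⅓)*11 = 11/3 ≈ 3.6667)
n = 3 - 3*I*√6 (n = 3 - √(-56 + 2) = 3 - √(-54) = 3 - 3*I*√6 ≈ 3.0 - 7.3485*I)
P = -7840/3 + 1176*I*√6 (P = 4*((11/3 + (3 - 3*I*√6))*(-98)) = 4*((20/3 - 3*I*√6)*(-98)) = 4*(-1960/3 + 294*I*√6) = -7840/3 + 1176*I*√6 ≈ -2613.3 + 2880.6*I)
P - (-16080/16725 + 2475/4434) = (-7840/3 + 1176*I*√6) - (-16080/16725 + 2475/4434) = (-7840/3 + 1176*I*√6) - (-16080*1/16725 + 2475*(1/4434)) = (-7840/3 + 1176*I*√6) - (-1072/1115 + 825/1478) = (-7840/3 + 1176*I*√6) - 1*(-664541/1647970) = (-7840/3 + 1176*I*√6) + 664541/1647970 = -12918091177/4943910 + 1176*I*√6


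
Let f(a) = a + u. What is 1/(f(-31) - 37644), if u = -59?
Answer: -1/37734 ≈ -2.6501e-5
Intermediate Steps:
f(a) = -59 + a (f(a) = a - 59 = -59 + a)
1/(f(-31) - 37644) = 1/((-59 - 31) - 37644) = 1/(-90 - 37644) = 1/(-37734) = -1/37734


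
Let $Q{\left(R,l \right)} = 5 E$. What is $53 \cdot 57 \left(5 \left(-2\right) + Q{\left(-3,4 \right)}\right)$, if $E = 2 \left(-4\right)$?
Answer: $-151050$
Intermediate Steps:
$E = -8$
$Q{\left(R,l \right)} = -40$ ($Q{\left(R,l \right)} = 5 \left(-8\right) = -40$)
$53 \cdot 57 \left(5 \left(-2\right) + Q{\left(-3,4 \right)}\right) = 53 \cdot 57 \left(5 \left(-2\right) - 40\right) = 3021 \left(-10 - 40\right) = 3021 \left(-50\right) = -151050$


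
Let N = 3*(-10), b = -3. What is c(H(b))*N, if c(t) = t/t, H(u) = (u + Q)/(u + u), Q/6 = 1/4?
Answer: -30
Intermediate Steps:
Q = 3/2 (Q = 6/4 = 6*(¼) = 3/2 ≈ 1.5000)
H(u) = (3/2 + u)/(2*u) (H(u) = (u + 3/2)/(u + u) = (3/2 + u)/((2*u)) = (3/2 + u)*(1/(2*u)) = (3/2 + u)/(2*u))
c(t) = 1
N = -30
c(H(b))*N = 1*(-30) = -30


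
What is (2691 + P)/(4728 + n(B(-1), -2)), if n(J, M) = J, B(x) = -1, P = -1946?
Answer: 745/4727 ≈ 0.15761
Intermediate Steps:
(2691 + P)/(4728 + n(B(-1), -2)) = (2691 - 1946)/(4728 - 1) = 745/4727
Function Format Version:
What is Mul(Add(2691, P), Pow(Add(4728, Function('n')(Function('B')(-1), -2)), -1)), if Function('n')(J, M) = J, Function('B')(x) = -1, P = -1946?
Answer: Rational(745, 4727) ≈ 0.15761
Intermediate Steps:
Mul(Add(2691, P), Pow(Add(4728, Function('n')(Function('B')(-1), -2)), -1)) = Mul(Add(2691, -1946), Pow(Add(4728, -1), -1)) = Mul(745, Pow(4727, -1)) = Mul(745, Rational(1, 4727)) = Rational(745, 4727)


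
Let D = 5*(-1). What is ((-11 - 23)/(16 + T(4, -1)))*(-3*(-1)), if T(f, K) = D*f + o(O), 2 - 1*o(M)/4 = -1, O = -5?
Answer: -51/4 ≈ -12.750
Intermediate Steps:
D = -5
o(M) = 12 (o(M) = 8 - 4*(-1) = 8 + 4 = 12)
T(f, K) = 12 - 5*f (T(f, K) = -5*f + 12 = 12 - 5*f)
((-11 - 23)/(16 + T(4, -1)))*(-3*(-1)) = ((-11 - 23)/(16 + (12 - 5*4)))*(-3*(-1)) = -34/(16 + (12 - 20))*3 = -34/(16 - 8)*3 = -34/8*3 = -34*⅛*3 = -17/4*3 = -51/4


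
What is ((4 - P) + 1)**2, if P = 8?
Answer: 9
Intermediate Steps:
((4 - P) + 1)**2 = ((4 - 1*8) + 1)**2 = ((4 - 8) + 1)**2 = (-4 + 1)**2 = (-3)**2 = 9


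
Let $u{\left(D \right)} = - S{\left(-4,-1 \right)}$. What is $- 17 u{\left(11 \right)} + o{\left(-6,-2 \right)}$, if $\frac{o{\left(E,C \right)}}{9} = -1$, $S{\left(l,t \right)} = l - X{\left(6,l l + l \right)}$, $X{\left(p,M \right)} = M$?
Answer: $-281$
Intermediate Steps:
$S{\left(l,t \right)} = - l^{2}$ ($S{\left(l,t \right)} = l - \left(l l + l\right) = l - \left(l^{2} + l\right) = l - \left(l + l^{2}\right) = - l^{2}$)
$o{\left(E,C \right)} = -9$ ($o{\left(E,C \right)} = 9 \left(-1\right) = -9$)
$u{\left(D \right)} = 16$ ($u{\left(D \right)} = - \left(-1\right) \left(-4\right)^{2} = - \left(-1\right) 16 = \left(-1\right) \left(-16\right) = 16$)
$- 17 u{\left(11 \right)} + o{\left(-6,-2 \right)} = \left(-17\right) 16 - 9 = -272 - 9 = -281$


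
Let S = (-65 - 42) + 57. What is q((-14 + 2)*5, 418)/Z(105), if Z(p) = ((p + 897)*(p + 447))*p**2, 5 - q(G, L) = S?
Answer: 11/1219594320 ≈ 9.0194e-9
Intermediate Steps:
S = -50 (S = -107 + 57 = -50)
q(G, L) = 55 (q(G, L) = 5 - 1*(-50) = 5 + 50 = 55)
Z(p) = p**2*(447 + p)*(897 + p) (Z(p) = ((897 + p)*(447 + p))*p**2 = ((447 + p)*(897 + p))*p**2 = p**2*(447 + p)*(897 + p))
q((-14 + 2)*5, 418)/Z(105) = 55/((105**2*(400959 + 105**2 + 1344*105))) = 55/((11025*(400959 + 11025 + 141120))) = 55/((11025*553104)) = 55/6097971600 = 55*(1/6097971600) = 11/1219594320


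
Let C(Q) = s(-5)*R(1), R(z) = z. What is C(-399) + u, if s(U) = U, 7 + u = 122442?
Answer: 122430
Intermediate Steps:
u = 122435 (u = -7 + 122442 = 122435)
C(Q) = -5 (C(Q) = -5*1 = -5)
C(-399) + u = -5 + 122435 = 122430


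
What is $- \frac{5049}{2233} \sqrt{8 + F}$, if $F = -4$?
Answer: $- \frac{918}{203} \approx -4.5222$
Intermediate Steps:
$- \frac{5049}{2233} \sqrt{8 + F} = - \frac{5049}{2233} \sqrt{8 - 4} = \left(-5049\right) \frac{1}{2233} \sqrt{4} = \left(- \frac{459}{203}\right) 2 = - \frac{918}{203}$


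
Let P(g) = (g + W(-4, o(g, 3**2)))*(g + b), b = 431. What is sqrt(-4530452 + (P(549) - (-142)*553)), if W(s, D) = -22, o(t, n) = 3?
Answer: 9*I*sqrt(48586) ≈ 1983.8*I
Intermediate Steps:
P(g) = (-22 + g)*(431 + g) (P(g) = (g - 22)*(g + 431) = (-22 + g)*(431 + g))
sqrt(-4530452 + (P(549) - (-142)*553)) = sqrt(-4530452 + ((-9482 + 549**2 + 409*549) - (-142)*553)) = sqrt(-4530452 + ((-9482 + 301401 + 224541) - 1*(-78526))) = sqrt(-4530452 + (516460 + 78526)) = sqrt(-4530452 + 594986) = sqrt(-3935466) = 9*I*sqrt(48586)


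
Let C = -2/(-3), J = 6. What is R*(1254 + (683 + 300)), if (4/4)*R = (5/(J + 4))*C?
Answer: 2237/3 ≈ 745.67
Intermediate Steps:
C = 2/3 (C = -2*(-1/3) = 2/3 ≈ 0.66667)
R = 1/3 (R = (5/(6 + 4))*(2/3) = (5/10)*(2/3) = ((1/10)*5)*(2/3) = (1/2)*(2/3) = 1/3 ≈ 0.33333)
R*(1254 + (683 + 300)) = (1254 + (683 + 300))/3 = (1254 + 983)/3 = (1/3)*2237 = 2237/3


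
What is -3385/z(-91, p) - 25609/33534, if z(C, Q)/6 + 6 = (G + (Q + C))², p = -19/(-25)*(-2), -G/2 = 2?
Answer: -80419181948/97564138173 ≈ -0.82427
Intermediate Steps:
G = -4 (G = -2*2 = -4)
p = -38/25 (p = -19*(-1/25)*(-2) = (19/25)*(-2) = -38/25 ≈ -1.5200)
z(C, Q) = -36 + 6*(-4 + C + Q)² (z(C, Q) = -36 + 6*(-4 + (Q + C))² = -36 + 6*(-4 + (C + Q))² = -36 + 6*(-4 + C + Q)²)
-3385/z(-91, p) - 25609/33534 = -3385/(-36 + 6*(-4 - 91 - 38/25)²) - 25609/33534 = -3385/(-36 + 6*(-2413/25)²) - 25609*1/33534 = -3385/(-36 + 6*(5822569/625)) - 25609/33534 = -3385/(-36 + 34935414/625) - 25609/33534 = -3385/34912914/625 - 25609/33534 = -3385*625/34912914 - 25609/33534 = -2115625/34912914 - 25609/33534 = -80419181948/97564138173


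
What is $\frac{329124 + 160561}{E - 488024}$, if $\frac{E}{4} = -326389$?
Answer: $- \frac{97937}{358716} \approx -0.27302$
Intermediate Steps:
$E = -1305556$ ($E = 4 \left(-326389\right) = -1305556$)
$\frac{329124 + 160561}{E - 488024} = \frac{329124 + 160561}{-1305556 - 488024} = \frac{489685}{-1793580} = 489685 \left(- \frac{1}{1793580}\right) = - \frac{97937}{358716}$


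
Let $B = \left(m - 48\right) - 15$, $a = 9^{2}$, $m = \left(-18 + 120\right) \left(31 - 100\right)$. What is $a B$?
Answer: $-575181$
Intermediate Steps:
$m = -7038$ ($m = 102 \left(-69\right) = -7038$)
$a = 81$
$B = -7101$ ($B = \left(-7038 - 48\right) - 15 = -7086 - 15 = -7101$)
$a B = 81 \left(-7101\right) = -575181$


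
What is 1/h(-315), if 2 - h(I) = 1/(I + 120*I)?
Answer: 38115/76231 ≈ 0.49999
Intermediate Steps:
h(I) = 2 - 1/(121*I) (h(I) = 2 - 1/(I + 120*I) = 2 - 1/(121*I))
1/h(-315) = 1/(2 - 1/121/(-315)) = 1/(2 - 1/121*(-1/315)) = 1/(2 + 1/38115) = 1/(76231/38115) = 38115/76231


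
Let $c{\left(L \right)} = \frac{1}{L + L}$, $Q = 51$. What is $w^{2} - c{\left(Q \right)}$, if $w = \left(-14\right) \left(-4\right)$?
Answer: $\frac{319871}{102} \approx 3136.0$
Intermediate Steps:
$w = 56$
$c{\left(L \right)} = \frac{1}{2 L}$
$w^{2} - c{\left(Q \right)} = 56^{2} - \frac{1}{2 \cdot 51} = 3136 - \frac{1}{2} \cdot \frac{1}{51} = 3136 - \frac{1}{102} = \frac{319871}{102}$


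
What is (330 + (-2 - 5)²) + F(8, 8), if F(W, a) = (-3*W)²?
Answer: 955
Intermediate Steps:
F(W, a) = 9*W²
(330 + (-2 - 5)²) + F(8, 8) = (330 + (-2 - 5)²) + 9*8² = (330 + (-7)²) + 9*64 = (330 + 49) + 576 = 379 + 576 = 955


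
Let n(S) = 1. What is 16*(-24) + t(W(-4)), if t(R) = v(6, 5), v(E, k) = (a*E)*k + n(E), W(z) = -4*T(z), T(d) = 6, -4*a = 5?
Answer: -841/2 ≈ -420.50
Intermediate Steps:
a = -5/4 (a = -¼*5 = -5/4 ≈ -1.2500)
W(z) = -24 (W(z) = -4*6 = -24)
v(E, k) = 1 - 5*E*k/4 (v(E, k) = (-5*E/4)*k + 1 = -5*E*k/4 + 1 = 1 - 5*E*k/4)
t(R) = -73/2 (t(R) = 1 - 5/4*6*5 = 1 - 75/2 = -73/2)
16*(-24) + t(W(-4)) = 16*(-24) - 73/2 = -384 - 73/2 = -841/2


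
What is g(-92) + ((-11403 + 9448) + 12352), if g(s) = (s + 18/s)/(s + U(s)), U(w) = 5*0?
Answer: 44004345/4232 ≈ 10398.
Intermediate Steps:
U(w) = 0
g(s) = (s + 18/s)/s (g(s) = (s + 18/s)/(s + 0) = (s + 18/s)/s)
g(-92) + ((-11403 + 9448) + 12352) = (1 + 18/(-92)**2) + ((-11403 + 9448) + 12352) = (1 + 18*(1/8464)) + (-1955 + 12352) = (1 + 9/4232) + 10397 = 4241/4232 + 10397 = 44004345/4232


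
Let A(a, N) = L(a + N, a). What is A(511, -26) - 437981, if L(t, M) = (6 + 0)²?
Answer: -437945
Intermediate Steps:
L(t, M) = 36 (L(t, M) = 6² = 36)
A(a, N) = 36
A(511, -26) - 437981 = 36 - 437981 = -437945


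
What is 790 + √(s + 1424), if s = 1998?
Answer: 790 + √3422 ≈ 848.50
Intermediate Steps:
790 + √(s + 1424) = 790 + √(1998 + 1424) = 790 + √3422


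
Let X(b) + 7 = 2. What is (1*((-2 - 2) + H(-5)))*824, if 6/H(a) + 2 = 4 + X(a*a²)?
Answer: -4944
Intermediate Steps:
X(b) = -5 (X(b) = -7 + 2 = -5)
H(a) = -2 (H(a) = 6/(-2 + (4 - 5)) = 6/(-2 - 1) = 6/(-3) = 6*(-⅓) = -2)
(1*((-2 - 2) + H(-5)))*824 = (1*((-2 - 2) - 2))*824 = (1*(-4 - 2))*824 = (1*(-6))*824 = -6*824 = -4944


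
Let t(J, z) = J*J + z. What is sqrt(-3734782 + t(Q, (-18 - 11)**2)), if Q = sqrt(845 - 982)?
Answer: I*sqrt(3734078) ≈ 1932.4*I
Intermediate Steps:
Q = I*sqrt(137) (Q = sqrt(-137) = I*sqrt(137) ≈ 11.705*I)
t(J, z) = z + J**2 (t(J, z) = J**2 + z = z + J**2)
sqrt(-3734782 + t(Q, (-18 - 11)**2)) = sqrt(-3734782 + ((-18 - 11)**2 + (I*sqrt(137))**2)) = sqrt(-3734782 + ((-29)**2 - 137)) = sqrt(-3734782 + (841 - 137)) = sqrt(-3734782 + 704) = sqrt(-3734078) = I*sqrt(3734078)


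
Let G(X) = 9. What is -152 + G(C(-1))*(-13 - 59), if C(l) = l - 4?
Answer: -800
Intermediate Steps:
C(l) = -4 + l
-152 + G(C(-1))*(-13 - 59) = -152 + 9*(-13 - 59) = -152 + 9*(-72) = -152 - 648 = -800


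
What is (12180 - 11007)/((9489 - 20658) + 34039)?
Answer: 1173/22870 ≈ 0.051290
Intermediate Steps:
(12180 - 11007)/((9489 - 20658) + 34039) = 1173/(-11169 + 34039) = 1173/22870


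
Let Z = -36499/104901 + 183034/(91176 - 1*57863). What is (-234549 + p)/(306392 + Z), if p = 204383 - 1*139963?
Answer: -594527191354677/1070725360805543 ≈ -0.55526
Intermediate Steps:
Z = 17984558447/3494567013 (Z = -36499*1/104901 + 183034/(91176 - 57863) = -36499/104901 + 183034/33313 = 17984558447/3494567013 ≈ 5.1464)
p = 64420 (p = 204383 - 139963 = 64420)
(-234549 + p)/(306392 + Z) = (-234549 + 64420)/(306392 + 17984558447/3494567013) = -170129/1070725360805543/3494567013 = -170129*3494567013/1070725360805543 = -594527191354677/1070725360805543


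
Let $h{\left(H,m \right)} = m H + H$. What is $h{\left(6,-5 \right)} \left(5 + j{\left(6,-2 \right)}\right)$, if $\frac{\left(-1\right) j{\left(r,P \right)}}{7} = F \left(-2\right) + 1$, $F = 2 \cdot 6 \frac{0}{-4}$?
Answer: $48$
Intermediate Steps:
$h{\left(H,m \right)} = H + H m$ ($h{\left(H,m \right)} = H m + H = H + H m$)
$F = 0$ ($F = 12 \cdot 0 \left(- \frac{1}{4}\right) = 12 \cdot 0 = 0$)
$j{\left(r,P \right)} = -7$ ($j{\left(r,P \right)} = - 7 \left(0 \left(-2\right) + 1\right) = - 7 \left(0 + 1\right) = \left(-7\right) 1 = -7$)
$h{\left(6,-5 \right)} \left(5 + j{\left(6,-2 \right)}\right) = 6 \left(1 - 5\right) \left(5 - 7\right) = 6 \left(-4\right) \left(-2\right) = \left(-24\right) \left(-2\right) = 48$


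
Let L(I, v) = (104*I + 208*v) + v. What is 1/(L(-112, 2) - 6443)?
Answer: -1/17673 ≈ -5.6583e-5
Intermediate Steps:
L(I, v) = 104*I + 209*v
1/(L(-112, 2) - 6443) = 1/((104*(-112) + 209*2) - 6443) = 1/((-11648 + 418) - 6443) = 1/(-11230 - 6443) = 1/(-17673) = -1/17673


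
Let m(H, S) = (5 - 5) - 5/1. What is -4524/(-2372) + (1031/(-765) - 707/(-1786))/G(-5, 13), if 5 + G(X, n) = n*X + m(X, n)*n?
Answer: 209383191673/109378345950 ≈ 1.9143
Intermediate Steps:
m(H, S) = -5 (m(H, S) = 0 - 5*1 = 0 - 5 = -5)
G(X, n) = -5 - 5*n + X*n (G(X, n) = -5 + (n*X - 5*n) = -5 + (X*n - 5*n) = -5 + (-5*n + X*n) = -5 - 5*n + X*n)
-4524/(-2372) + (1031/(-765) - 707/(-1786))/G(-5, 13) = -4524/(-2372) + (1031/(-765) - 707/(-1786))/(-5 - 5*13 - 5*13) = -4524*(-1/2372) + (1031*(-1/765) - 707*(-1/1786))/(-5 - 65 - 65) = 1131/593 + (-1031/765 + 707/1786)/(-135) = 1131/593 - 1300511/1366290*(-1/135) = 1131/593 + 1300511/184449150 = 209383191673/109378345950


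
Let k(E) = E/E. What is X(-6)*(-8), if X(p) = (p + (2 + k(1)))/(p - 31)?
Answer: -24/37 ≈ -0.64865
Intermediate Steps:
k(E) = 1
X(p) = (3 + p)/(-31 + p) (X(p) = (p + (2 + 1))/(p - 31) = (p + 3)/(-31 + p) = (3 + p)/(-31 + p))
X(-6)*(-8) = ((3 - 6)/(-31 - 6))*(-8) = (-3/(-37))*(-8) = -1/37*(-3)*(-8) = (3/37)*(-8) = -24/37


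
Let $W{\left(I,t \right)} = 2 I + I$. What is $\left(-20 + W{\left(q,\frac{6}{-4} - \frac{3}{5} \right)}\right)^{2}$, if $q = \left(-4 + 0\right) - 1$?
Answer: $1225$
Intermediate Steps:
$q = -5$ ($q = -4 - 1 = -5$)
$W{\left(I,t \right)} = 3 I$
$\left(-20 + W{\left(q,\frac{6}{-4} - \frac{3}{5} \right)}\right)^{2} = \left(-20 + 3 \left(-5\right)\right)^{2} = \left(-20 - 15\right)^{2} = \left(-35\right)^{2} = 1225$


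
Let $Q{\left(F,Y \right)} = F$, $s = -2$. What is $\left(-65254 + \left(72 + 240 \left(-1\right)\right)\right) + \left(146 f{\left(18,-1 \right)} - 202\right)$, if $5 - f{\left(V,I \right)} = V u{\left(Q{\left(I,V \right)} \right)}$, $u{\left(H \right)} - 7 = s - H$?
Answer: $-80662$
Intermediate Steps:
$u{\left(H \right)} = 5 - H$ ($u{\left(H \right)} = 7 - \left(2 + H\right) = 5 - H$)
$f{\left(V,I \right)} = 5 - V \left(5 - I\right)$
$\left(-65254 + \left(72 + 240 \left(-1\right)\right)\right) + \left(146 f{\left(18,-1 \right)} - 202\right) = \left(-65254 + \left(72 + 240 \left(-1\right)\right)\right) + \left(146 \left(5 + 18 \left(-5 - 1\right)\right) - 202\right) = \left(-65254 + \left(72 - 240\right)\right) + \left(146 \left(5 + 18 \left(-6\right)\right) - 202\right) = \left(-65254 - 168\right) + \left(146 \left(5 - 108\right) - 202\right) = -65422 + \left(146 \left(-103\right) - 202\right) = -65422 - 15240 = -80662$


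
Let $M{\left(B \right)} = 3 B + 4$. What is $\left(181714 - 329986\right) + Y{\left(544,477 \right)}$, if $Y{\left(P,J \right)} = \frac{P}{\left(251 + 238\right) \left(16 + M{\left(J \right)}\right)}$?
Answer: $- \frac{105204766064}{709539} \approx -1.4827 \cdot 10^{5}$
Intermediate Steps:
$M{\left(B \right)} = 4 + 3 B$
$Y{\left(P,J \right)} = \frac{P}{9780 + 1467 J}$ ($Y{\left(P,J \right)} = \frac{P}{\left(251 + 238\right) \left(16 + \left(4 + 3 J\right)\right)} = \frac{P}{489 \left(20 + 3 J\right)} = \frac{P}{9780 + 1467 J}$)
$\left(181714 - 329986\right) + Y{\left(544,477 \right)} = \left(181714 - 329986\right) + \frac{1}{489} \cdot 544 \frac{1}{20 + 3 \cdot 477} = -148272 + \frac{1}{489} \cdot 544 \frac{1}{20 + 1431} = -148272 + \frac{1}{489} \cdot 544 \cdot \frac{1}{1451} = -148272 + \frac{544}{709539} = - \frac{105204766064}{709539}$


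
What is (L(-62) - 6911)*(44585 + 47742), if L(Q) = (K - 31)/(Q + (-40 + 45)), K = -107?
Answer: -12119119001/19 ≈ -6.3785e+8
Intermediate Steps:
L(Q) = -138/(5 + Q) (L(Q) = (-107 - 31)/(Q + (-40 + 45)) = -138/(Q + 5) = -138/(5 + Q))
(L(-62) - 6911)*(44585 + 47742) = (-138/(5 - 62) - 6911)*(44585 + 47742) = (-138/(-57) - 6911)*92327 = (-138*(-1/57) - 6911)*92327 = (46/19 - 6911)*92327 = -131263/19*92327 = -12119119001/19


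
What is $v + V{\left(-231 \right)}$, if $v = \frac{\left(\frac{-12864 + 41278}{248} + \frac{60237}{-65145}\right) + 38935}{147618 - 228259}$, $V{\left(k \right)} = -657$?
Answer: $- \frac{142765333086729}{217138795060} \approx -657.48$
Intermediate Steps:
$v = - \frac{105144732309}{217138795060}$ ($v = \frac{\left(28414 \cdot \frac{1}{248} + 60237 \left(- \frac{1}{65145}\right)\right) + 38935}{-80641} = \left(\left(\frac{14207}{124} - \frac{20079}{21715}\right) + 38935\right) \left(- \frac{1}{80641}\right) = \left(\frac{306015209}{2692660} + 38935\right) \left(- \frac{1}{80641}\right) = \frac{105144732309}{2692660} \left(- \frac{1}{80641}\right) = - \frac{105144732309}{217138795060} \approx -0.48423$)
$v + V{\left(-231 \right)} = - \frac{105144732309}{217138795060} - 657 = - \frac{142765333086729}{217138795060}$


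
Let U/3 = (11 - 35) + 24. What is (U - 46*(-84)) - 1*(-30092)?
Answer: 33956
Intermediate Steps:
U = 0 (U = 3*((11 - 35) + 24) = 3*(-24 + 24) = 3*0 = 0)
(U - 46*(-84)) - 1*(-30092) = (0 - 46*(-84)) - 1*(-30092) = (0 + 3864) + 30092 = 3864 + 30092 = 33956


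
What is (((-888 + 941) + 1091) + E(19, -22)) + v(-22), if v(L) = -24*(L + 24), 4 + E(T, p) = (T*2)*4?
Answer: 1244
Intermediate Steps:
E(T, p) = -4 + 8*T (E(T, p) = -4 + (T*2)*4 = -4 + (2*T)*4 = -4 + 8*T)
v(L) = -576 - 24*L (v(L) = -24*(24 + L) = -576 - 24*L)
(((-888 + 941) + 1091) + E(19, -22)) + v(-22) = (((-888 + 941) + 1091) + (-4 + 8*19)) + (-576 - 24*(-22)) = ((53 + 1091) + (-4 + 152)) + (-576 + 528) = (1144 + 148) - 48 = 1292 - 48 = 1244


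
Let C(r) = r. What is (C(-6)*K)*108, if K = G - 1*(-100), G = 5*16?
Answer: -116640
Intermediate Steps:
G = 80
K = 180 (K = 80 - 1*(-100) = 80 + 100 = 180)
(C(-6)*K)*108 = -6*180*108 = -1080*108 = -116640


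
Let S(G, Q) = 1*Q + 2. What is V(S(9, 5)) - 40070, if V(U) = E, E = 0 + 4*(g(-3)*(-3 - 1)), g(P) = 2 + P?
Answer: -40054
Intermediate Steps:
S(G, Q) = 2 + Q (S(G, Q) = Q + 2 = 2 + Q)
E = 16 (E = 0 + 4*((2 - 3)*(-3 - 1)) = 0 + 4*(-1*(-4)) = 0 + 4*4 = 0 + 16 = 16)
V(U) = 16
V(S(9, 5)) - 40070 = 16 - 40070 = -40054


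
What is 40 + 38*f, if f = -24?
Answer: -872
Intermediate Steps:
40 + 38*f = 40 + 38*(-24) = 40 - 912 = -872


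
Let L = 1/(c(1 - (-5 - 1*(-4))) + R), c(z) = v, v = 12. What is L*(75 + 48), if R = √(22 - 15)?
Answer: 1476/137 - 123*√7/137 ≈ 8.3983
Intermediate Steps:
c(z) = 12
R = √7 ≈ 2.6458
L = 1/(12 + √7) ≈ 0.068279
L*(75 + 48) = (12/137 - √7/137)*(75 + 48) = (12/137 - √7/137)*123 = 1476/137 - 123*√7/137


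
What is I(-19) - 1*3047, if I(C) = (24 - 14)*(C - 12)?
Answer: -3357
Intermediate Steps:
I(C) = -120 + 10*C (I(C) = 10*(-12 + C) = -120 + 10*C)
I(-19) - 1*3047 = (-120 + 10*(-19)) - 1*3047 = (-120 - 190) - 3047 = -310 - 3047 = -3357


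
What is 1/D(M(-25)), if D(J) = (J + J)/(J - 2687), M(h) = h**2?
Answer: -1031/625 ≈ -1.6496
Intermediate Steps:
D(J) = 2*J/(-2687 + J) (D(J) = (2*J)/(-2687 + J) = 2*J/(-2687 + J))
1/D(M(-25)) = 1/(2*(-25)**2/(-2687 + (-25)**2)) = 1/(2*625/(-2687 + 625)) = 1/(2*625/(-2062)) = 1/(2*625*(-1/2062)) = 1/(-625/1031) = -1031/625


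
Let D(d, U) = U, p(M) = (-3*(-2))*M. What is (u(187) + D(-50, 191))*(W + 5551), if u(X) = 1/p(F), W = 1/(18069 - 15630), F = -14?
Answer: 108602206135/102438 ≈ 1.0602e+6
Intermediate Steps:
W = 1/2439 ≈ 0.00041000
p(M) = 6*M
u(X) = -1/84 (u(X) = 1/(6*(-14)) = 1/(-84) = -1/84)
(u(187) + D(-50, 191))*(W + 5551) = (-1/84 + 191)*(1/2439 + 5551) = (16043/84)*(13538890/2439) = 108602206135/102438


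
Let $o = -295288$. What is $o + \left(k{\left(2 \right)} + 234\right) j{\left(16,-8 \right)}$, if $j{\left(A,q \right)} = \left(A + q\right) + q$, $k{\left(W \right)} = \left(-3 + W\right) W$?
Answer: $-295288$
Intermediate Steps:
$k{\left(W \right)} = W \left(-3 + W\right)$
$j{\left(A,q \right)} = A + 2 q$
$o + \left(k{\left(2 \right)} + 234\right) j{\left(16,-8 \right)} = -295288 + \left(2 \left(-3 + 2\right) + 234\right) \left(16 + 2 \left(-8\right)\right) = -295288 + \left(2 \left(-1\right) + 234\right) \left(16 - 16\right) = -295288 + \left(-2 + 234\right) 0 = -295288 + 232 \cdot 0 = -295288 + 0 = -295288$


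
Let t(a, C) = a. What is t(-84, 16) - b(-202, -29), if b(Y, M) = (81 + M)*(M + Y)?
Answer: 11928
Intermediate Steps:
t(-84, 16) - b(-202, -29) = -84 - ((-29)**2 + 81*(-29) + 81*(-202) - 29*(-202)) = -84 - (841 - 2349 - 16362 + 5858) = -84 - 1*(-12012) = -84 + 12012 = 11928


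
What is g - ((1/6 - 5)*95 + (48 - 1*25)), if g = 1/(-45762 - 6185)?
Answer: 135945293/311682 ≈ 436.17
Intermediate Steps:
g = -1/51947 (g = 1/(-51947) = -1/51947 ≈ -1.9250e-5)
g - ((1/6 - 5)*95 + (48 - 1*25)) = -1/51947 - ((1/6 - 5)*95 + (48 - 1*25)) = -1/51947 - (((⅙)*1 - 5)*95 + (48 - 25)) = -1/51947 - ((⅙ - 5)*95 + 23) = -1/51947 - (-29/6*95 + 23) = -1/51947 - (-2755/6 + 23) = -1/51947 - 1*(-2617/6) = -1/51947 + 2617/6 = 135945293/311682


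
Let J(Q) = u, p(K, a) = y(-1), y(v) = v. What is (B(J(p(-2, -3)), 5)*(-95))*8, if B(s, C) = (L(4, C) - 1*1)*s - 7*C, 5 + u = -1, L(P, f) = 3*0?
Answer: 22040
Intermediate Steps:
L(P, f) = 0
p(K, a) = -1
u = -6 (u = -5 - 1 = -6)
J(Q) = -6
B(s, C) = -s - 7*C (B(s, C) = (0 - 1*1)*s - 7*C = (0 - 1)*s - 7*C = -s - 7*C)
(B(J(p(-2, -3)), 5)*(-95))*8 = ((-1*(-6) - 7*5)*(-95))*8 = ((6 - 35)*(-95))*8 = -29*(-95)*8 = 2755*8 = 22040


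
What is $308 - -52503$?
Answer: $52811$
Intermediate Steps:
$308 - -52503 = 308 + 52503 = 52811$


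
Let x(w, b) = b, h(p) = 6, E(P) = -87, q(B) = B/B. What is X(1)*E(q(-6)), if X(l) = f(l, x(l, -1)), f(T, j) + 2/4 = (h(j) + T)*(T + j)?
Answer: 87/2 ≈ 43.500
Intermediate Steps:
q(B) = 1
f(T, j) = -½ + (6 + T)*(T + j)
X(l) = -13/2 + l² + 5*l (X(l) = -½ + l² + 6*l + 6*(-1) + l*(-1) = -½ + l² + 6*l - 6 - l = -13/2 + l² + 5*l)
X(1)*E(q(-6)) = (-13/2 + 1² + 5*1)*(-87) = (-13/2 + 1 + 5)*(-87) = -½*(-87) = 87/2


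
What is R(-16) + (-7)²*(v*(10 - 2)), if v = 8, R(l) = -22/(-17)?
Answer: 53334/17 ≈ 3137.3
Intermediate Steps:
R(l) = 22/17 (R(l) = -22*(-1/17) = 22/17)
R(-16) + (-7)²*(v*(10 - 2)) = 22/17 + (-7)²*(8*(10 - 2)) = 22/17 + 49*(8*8) = 22/17 + 49*64 = 22/17 + 3136 = 53334/17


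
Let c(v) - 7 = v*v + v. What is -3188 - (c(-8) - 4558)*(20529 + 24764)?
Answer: 203588847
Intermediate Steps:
c(v) = 7 + v + v² (c(v) = 7 + (v*v + v) = 7 + (v² + v) = 7 + (v + v²) = 7 + v + v²)
-3188 - (c(-8) - 4558)*(20529 + 24764) = -3188 - ((7 - 8 + (-8)²) - 4558)*(20529 + 24764) = -3188 - ((7 - 8 + 64) - 4558)*45293 = -3188 - (63 - 4558)*45293 = -3188 - (-4495)*45293 = -3188 - 1*(-203592035) = -3188 + 203592035 = 203588847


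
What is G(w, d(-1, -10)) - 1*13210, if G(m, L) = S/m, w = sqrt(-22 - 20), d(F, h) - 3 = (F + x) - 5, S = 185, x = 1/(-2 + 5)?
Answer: -13210 - 185*I*sqrt(42)/42 ≈ -13210.0 - 28.546*I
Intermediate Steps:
x = 1/3 ≈ 0.33333
d(F, h) = -5/3 + F (d(F, h) = 3 + ((F + 1/3) - 5) = 3 + ((1/3 + F) - 5) = 3 + (-14/3 + F) = -5/3 + F)
w = I*sqrt(42) (w = sqrt(-42) = I*sqrt(42) ≈ 6.4807*I)
G(m, L) = 185/m
G(w, d(-1, -10)) - 1*13210 = 185/((I*sqrt(42))) - 1*13210 = 185*(-I*sqrt(42)/42) - 13210 = -185*I*sqrt(42)/42 - 13210 = -13210 - 185*I*sqrt(42)/42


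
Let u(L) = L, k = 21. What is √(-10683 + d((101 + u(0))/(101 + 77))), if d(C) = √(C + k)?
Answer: √(-338480172 + 178*√683342)/178 ≈ 103.34*I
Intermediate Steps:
d(C) = √(21 + C) (d(C) = √(C + 21) = √(21 + C))
√(-10683 + d((101 + u(0))/(101 + 77))) = √(-10683 + √(21 + (101 + 0)/(101 + 77))) = √(-10683 + √(21 + 101/178)) = √(-10683 + √(3839/178)) = √(-10683 + √683342/178)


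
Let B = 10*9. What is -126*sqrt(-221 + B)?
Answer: -126*I*sqrt(131) ≈ -1442.1*I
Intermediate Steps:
B = 90
-126*sqrt(-221 + B) = -126*sqrt(-221 + 90) = -126*I*sqrt(131)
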